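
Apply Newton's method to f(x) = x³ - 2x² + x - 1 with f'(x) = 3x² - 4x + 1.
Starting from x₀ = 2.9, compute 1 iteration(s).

f(x) = x³ - 2x² + x - 1
f'(x) = 3x² - 4x + 1
x₀ = 2.9

Newton-Raphson formula: x_{n+1} = x_n - f(x_n)/f'(x_n)

Iteration 1:
  f(2.900000) = 9.469000
  f'(2.900000) = 14.630000
  x_1 = 2.900000 - 9.469000/14.630000 = 2.252768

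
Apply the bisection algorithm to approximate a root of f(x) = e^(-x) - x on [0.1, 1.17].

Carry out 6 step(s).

f(x) = e^(-x) - x
Initial interval: [0.1, 1.17]

Iteration 1:
  c_1 = (0.100000 + 1.170000)/2 = 0.635000
  f(c_1) = f(0.635000) = -0.105065
  f(a) × f(c) < 0, new interval: [0.100000, 0.635000]
Iteration 2:
  c_2 = (0.100000 + 0.635000)/2 = 0.367500
  f(c_2) = f(0.367500) = 0.324963
  f(a) × f(c) ≥ 0, new interval: [0.367500, 0.635000]
Iteration 3:
  c_3 = (0.367500 + 0.635000)/2 = 0.501250
  f(c_3) = f(0.501250) = 0.104523
  f(a) × f(c) ≥ 0, new interval: [0.501250, 0.635000]
Iteration 4:
  c_4 = (0.501250 + 0.635000)/2 = 0.568125
  f(c_4) = f(0.568125) = -0.001538
  f(a) × f(c) < 0, new interval: [0.501250, 0.568125]
Iteration 5:
  c_5 = (0.501250 + 0.568125)/2 = 0.534687
  f(c_5) = f(0.534687) = 0.051165
  f(a) × f(c) ≥ 0, new interval: [0.534687, 0.568125]
Iteration 6:
  c_6 = (0.534687 + 0.568125)/2 = 0.551406
  f(c_6) = f(0.551406) = 0.024733
  f(a) × f(c) ≥ 0, new interval: [0.551406, 0.568125]

After 6 iteration(s), the approximation is c_6 = 0.551406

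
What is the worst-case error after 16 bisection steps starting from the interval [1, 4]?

Bisection error bound: |error| ≤ (b-a)/2^n
|error| ≤ (4 - 1)/2^16 = 3/2^16
|error| ≤ 0.0000457764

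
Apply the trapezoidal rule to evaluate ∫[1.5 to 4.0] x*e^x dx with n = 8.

f(x) = x*e^x
a = 1.5, b = 4.0, n = 8
h = (b - a)/n = 0.312500

Trapezoidal rule: (h/2)[f(x₀) + 2f(x₁) + 2f(x₂) + ... + f(xₙ)]

x_0 = 1.5000, f(x_0) = 6.722534, coefficient = 1
x_1 = 1.8125, f(x_1) = 11.102909, coefficient = 2
x_2 = 2.1250, f(x_2) = 17.792407, coefficient = 2
x_3 = 2.4375, f(x_3) = 27.895710, coefficient = 2
x_4 = 2.7500, f(x_4) = 43.017238, coefficient = 2
x_5 = 3.0625, f(x_5) = 65.479137, coefficient = 2
x_6 = 3.3750, f(x_6) = 98.631958, coefficient = 2
x_7 = 3.6875, f(x_7) = 147.296671, coefficient = 2
x_8 = 4.0000, f(x_8) = 218.392600, coefficient = 1

I ≈ (0.312500/2) × 1047.547193 = 163.679249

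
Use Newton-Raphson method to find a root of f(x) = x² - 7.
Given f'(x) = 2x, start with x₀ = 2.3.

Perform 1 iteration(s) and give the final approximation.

f(x) = x² - 7
f'(x) = 2x
x₀ = 2.3

Newton-Raphson formula: x_{n+1} = x_n - f(x_n)/f'(x_n)

Iteration 1:
  f(2.300000) = -1.710000
  f'(2.300000) = 4.600000
  x_1 = 2.300000 - (-1.710000)/4.600000 = 2.671739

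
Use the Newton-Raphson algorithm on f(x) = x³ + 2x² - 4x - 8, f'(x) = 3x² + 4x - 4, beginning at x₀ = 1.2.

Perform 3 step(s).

f(x) = x³ + 2x² - 4x - 8
f'(x) = 3x² + 4x - 4
x₀ = 1.2

Newton-Raphson formula: x_{n+1} = x_n - f(x_n)/f'(x_n)

Iteration 1:
  f(1.200000) = -8.192000
  f'(1.200000) = 5.120000
  x_1 = 1.200000 - (-8.192000)/5.120000 = 2.800000
Iteration 2:
  f(2.800000) = 18.432000
  f'(2.800000) = 30.720000
  x_2 = 2.800000 - 18.432000/30.720000 = 2.200000
Iteration 3:
  f(2.200000) = 3.528000
  f'(2.200000) = 19.320000
  x_3 = 2.200000 - 3.528000/19.320000 = 2.017391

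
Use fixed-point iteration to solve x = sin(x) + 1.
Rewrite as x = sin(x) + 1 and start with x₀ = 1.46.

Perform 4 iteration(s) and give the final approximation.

Equation: x = sin(x) + 1
Fixed-point form: x = sin(x) + 1
x₀ = 1.46

x_1 = g(1.460000) = 1.993868
x_2 = g(1.993868) = 1.911832
x_3 = g(1.911832) = 1.942409
x_4 = g(1.942409) = 1.931743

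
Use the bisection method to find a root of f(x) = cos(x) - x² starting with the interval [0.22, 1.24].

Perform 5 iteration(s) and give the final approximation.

f(x) = cos(x) - x²
Initial interval: [0.22, 1.24]

Iteration 1:
  c_1 = (0.220000 + 1.240000)/2 = 0.730000
  f(c_1) = f(0.730000) = 0.212274
  f(a) × f(c) ≥ 0, new interval: [0.730000, 1.240000]
Iteration 2:
  c_2 = (0.730000 + 1.240000)/2 = 0.985000
  f(c_2) = f(0.985000) = -0.417362
  f(a) × f(c) < 0, new interval: [0.730000, 0.985000]
Iteration 3:
  c_3 = (0.730000 + 0.985000)/2 = 0.857500
  f(c_3) = f(0.857500) = -0.080976
  f(a) × f(c) < 0, new interval: [0.730000, 0.857500]
Iteration 4:
  c_4 = (0.730000 + 0.857500)/2 = 0.793750
  f(c_4) = f(0.793750) = 0.071137
  f(a) × f(c) ≥ 0, new interval: [0.793750, 0.857500]
Iteration 5:
  c_5 = (0.793750 + 0.857500)/2 = 0.825625
  f(c_5) = f(0.825625) = -0.003559
  f(a) × f(c) < 0, new interval: [0.793750, 0.825625]

After 5 iteration(s), the approximation is c_5 = 0.825625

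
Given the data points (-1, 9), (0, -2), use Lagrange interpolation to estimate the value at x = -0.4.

Lagrange interpolation formula:
P(x) = Σ yᵢ × Lᵢ(x)
where Lᵢ(x) = Π_{j≠i} (x - xⱼ)/(xᵢ - xⱼ)

L_0(-0.4) = (-0.4 - 0)/(-1 - 0) = 0.400000
L_1(-0.4) = (-0.4 - (-1))/(0 - (-1)) = 0.600000

P(-0.4) = 9×L_0(-0.4) + (-2)×L_1(-0.4)
P(-0.4) = 2.400000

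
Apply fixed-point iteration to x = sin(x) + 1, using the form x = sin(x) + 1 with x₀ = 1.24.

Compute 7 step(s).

Equation: x = sin(x) + 1
Fixed-point form: x = sin(x) + 1
x₀ = 1.24

x_1 = g(1.240000) = 1.945784
x_2 = g(1.945784) = 1.930512
x_3 = g(1.930512) = 1.935997
x_4 = g(1.935997) = 1.934052
x_5 = g(1.934052) = 1.934745
x_6 = g(1.934745) = 1.934499
x_7 = g(1.934499) = 1.934586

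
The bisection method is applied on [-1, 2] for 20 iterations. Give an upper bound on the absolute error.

Bisection error bound: |error| ≤ (b-a)/2^n
|error| ≤ (2 - (-1))/2^20 = 3/2^20
|error| ≤ 0.0000028610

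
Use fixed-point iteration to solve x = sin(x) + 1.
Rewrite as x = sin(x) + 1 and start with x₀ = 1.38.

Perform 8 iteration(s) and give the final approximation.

Equation: x = sin(x) + 1
Fixed-point form: x = sin(x) + 1
x₀ = 1.38

x_1 = g(1.380000) = 1.981854
x_2 = g(1.981854) = 1.916699
x_3 = g(1.916699) = 1.940770
x_4 = g(1.940770) = 1.932337
x_5 = g(1.932337) = 1.935353
x_6 = g(1.935353) = 1.934282
x_7 = g(1.934282) = 1.934663
x_8 = g(1.934663) = 1.934528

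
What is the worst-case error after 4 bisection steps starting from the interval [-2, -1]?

Bisection error bound: |error| ≤ (b-a)/2^n
|error| ≤ (-1 - (-2))/2^4 = 1/2^4
|error| ≤ 0.0625000000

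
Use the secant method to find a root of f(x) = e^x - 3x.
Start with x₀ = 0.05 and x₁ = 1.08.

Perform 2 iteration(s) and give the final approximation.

f(x) = e^x - 3x
x₀ = 0.05, x₁ = 1.08

Secant formula: x_{n+1} = x_n - f(x_n)(x_n - x_{n-1})/(f(x_n) - f(x_{n-1}))

Iteration 1:
  f(0.050000) = 0.901271
  f(1.080000) = -0.295320
  x_2 = 1.080000 - (-0.295320)×(1.080000 - 0.050000)/(-0.295320 - 0.901271)
       = 0.825795
Iteration 2:
  f(1.080000) = -0.295320
  f(0.825795) = -0.193689
  x_3 = 0.825795 - (-0.193689)×(0.825795 - 1.080000)/(-0.193689 - (-0.295320))
       = 0.341330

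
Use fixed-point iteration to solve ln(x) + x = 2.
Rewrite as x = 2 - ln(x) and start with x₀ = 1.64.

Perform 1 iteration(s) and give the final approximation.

Equation: ln(x) + x = 2
Fixed-point form: x = 2 - ln(x)
x₀ = 1.64

x_1 = g(1.640000) = 1.505304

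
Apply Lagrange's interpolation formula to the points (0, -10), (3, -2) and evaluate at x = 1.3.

Lagrange interpolation formula:
P(x) = Σ yᵢ × Lᵢ(x)
where Lᵢ(x) = Π_{j≠i} (x - xⱼ)/(xᵢ - xⱼ)

L_0(1.3) = (1.3 - 3)/(0 - 3) = 0.566667
L_1(1.3) = (1.3 - 0)/(3 - 0) = 0.433333

P(1.3) = (-10)×L_0(1.3) + (-2)×L_1(1.3)
P(1.3) = -6.533333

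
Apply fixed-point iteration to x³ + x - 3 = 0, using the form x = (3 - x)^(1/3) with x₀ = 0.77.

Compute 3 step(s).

Equation: x³ + x - 3 = 0
Fixed-point form: x = (3 - x)^(1/3)
x₀ = 0.77

x_1 = g(0.770000) = 1.306477
x_2 = g(1.306477) = 1.191966
x_3 = g(1.191966) = 1.218248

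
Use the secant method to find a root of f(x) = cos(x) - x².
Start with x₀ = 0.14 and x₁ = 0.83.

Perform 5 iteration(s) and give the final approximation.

f(x) = cos(x) - x²
x₀ = 0.14, x₁ = 0.83

Secant formula: x_{n+1} = x_n - f(x_n)(x_n - x_{n-1})/(f(x_n) - f(x_{n-1}))

Iteration 1:
  f(0.140000) = 0.970616
  f(0.830000) = -0.014024
  x_2 = 0.830000 - (-0.014024)×(0.830000 - 0.140000)/(-0.014024 - 0.970616)
       = 0.820172
Iteration 2:
  f(0.830000) = -0.014024
  f(0.820172) = 0.009413
  x_3 = 0.820172 - 0.009413×(0.820172 - 0.830000)/(0.009413 - (-0.014024))
       = 0.824119
Iteration 3:
  f(0.820172) = 0.009413
  f(0.824119) = 0.000031
  x_4 = 0.824119 - 0.000031×(0.824119 - 0.820172)/(0.000031 - 0.009413)
       = 0.824132
Iteration 4:
  f(0.824119) = 0.000031
  f(0.824132) = 0.000000
  x_5 = 0.824132 - 0.000000×(0.824132 - 0.824119)/(0.000000 - 0.000031)
       = 0.824132
Iteration 5:
  f(0.824132) = 0.000000
  f(0.824132) = 0.000000
  x_6 = 0.824132 - 0.000000×(0.824132 - 0.824132)/(0.000000 - 0.000000)
       = 0.824132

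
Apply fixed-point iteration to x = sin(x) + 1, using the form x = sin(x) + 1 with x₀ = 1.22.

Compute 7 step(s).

Equation: x = sin(x) + 1
Fixed-point form: x = sin(x) + 1
x₀ = 1.22

x_1 = g(1.220000) = 1.939099
x_2 = g(1.939099) = 1.932940
x_3 = g(1.932940) = 1.935140
x_4 = g(1.935140) = 1.934358
x_5 = g(1.934358) = 1.934636
x_6 = g(1.934636) = 1.934537
x_7 = g(1.934537) = 1.934572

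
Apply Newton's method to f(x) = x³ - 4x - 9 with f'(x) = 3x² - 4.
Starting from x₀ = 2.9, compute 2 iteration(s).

f(x) = x³ - 4x - 9
f'(x) = 3x² - 4
x₀ = 2.9

Newton-Raphson formula: x_{n+1} = x_n - f(x_n)/f'(x_n)

Iteration 1:
  f(2.900000) = 3.789000
  f'(2.900000) = 21.230000
  x_1 = 2.900000 - 3.789000/21.230000 = 2.721526
Iteration 2:
  f(2.721526) = 0.271435
  f'(2.721526) = 18.220114
  x_2 = 2.721526 - 0.271435/18.220114 = 2.706629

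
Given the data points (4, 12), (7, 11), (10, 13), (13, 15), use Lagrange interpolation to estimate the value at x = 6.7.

Lagrange interpolation formula:
P(x) = Σ yᵢ × Lᵢ(x)
where Lᵢ(x) = Π_{j≠i} (x - xⱼ)/(xᵢ - xⱼ)

L_0(6.7) = (6.7 - 7)/(4 - 7) × (6.7 - 10)/(4 - 10) × (6.7 - 13)/(4 - 13) = 0.038500
L_1(6.7) = (6.7 - 4)/(7 - 4) × (6.7 - 10)/(7 - 10) × (6.7 - 13)/(7 - 13) = 1.039500
L_2(6.7) = (6.7 - 4)/(10 - 4) × (6.7 - 7)/(10 - 7) × (6.7 - 13)/(10 - 13) = -0.094500
L_3(6.7) = (6.7 - 4)/(13 - 4) × (6.7 - 7)/(13 - 7) × (6.7 - 10)/(13 - 10) = 0.016500

P(6.7) = 12×L_0(6.7) + 11×L_1(6.7) + 13×L_2(6.7) + 15×L_3(6.7)
P(6.7) = 10.915500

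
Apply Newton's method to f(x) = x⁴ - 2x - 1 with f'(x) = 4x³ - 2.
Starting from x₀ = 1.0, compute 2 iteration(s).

f(x) = x⁴ - 2x - 1
f'(x) = 4x³ - 2
x₀ = 1.0

Newton-Raphson formula: x_{n+1} = x_n - f(x_n)/f'(x_n)

Iteration 1:
  f(1.000000) = -2.000000
  f'(1.000000) = 2.000000
  x_1 = 1.000000 - (-2.000000)/2.000000 = 2.000000
Iteration 2:
  f(2.000000) = 11.000000
  f'(2.000000) = 30.000000
  x_2 = 2.000000 - 11.000000/30.000000 = 1.633333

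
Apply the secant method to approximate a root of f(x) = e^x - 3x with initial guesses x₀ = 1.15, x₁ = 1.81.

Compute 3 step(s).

f(x) = e^x - 3x
x₀ = 1.15, x₁ = 1.81

Secant formula: x_{n+1} = x_n - f(x_n)(x_n - x_{n-1})/(f(x_n) - f(x_{n-1}))

Iteration 1:
  f(1.150000) = -0.291807
  f(1.810000) = 0.680447
  x_2 = 1.810000 - 0.680447×(1.810000 - 1.150000)/(0.680447 - (-0.291807))
       = 1.348089
Iteration 2:
  f(1.810000) = 0.680447
  f(1.348089) = -0.194206
  x_3 = 1.348089 - (-0.194206)×(1.348089 - 1.810000)/(-0.194206 - 0.680447)
       = 1.450651
Iteration 3:
  f(1.348089) = -0.194206
  f(1.450651) = -0.086063
  x_4 = 1.450651 - (-0.086063)×(1.450651 - 1.348089)/(-0.086063 - (-0.194206))
       = 1.532272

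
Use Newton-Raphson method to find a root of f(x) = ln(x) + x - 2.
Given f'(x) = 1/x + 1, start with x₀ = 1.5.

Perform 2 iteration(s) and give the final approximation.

f(x) = ln(x) + x - 2
f'(x) = 1/x + 1
x₀ = 1.5

Newton-Raphson formula: x_{n+1} = x_n - f(x_n)/f'(x_n)

Iteration 1:
  f(1.500000) = -0.094535
  f'(1.500000) = 1.666667
  x_1 = 1.500000 - (-0.094535)/1.666667 = 1.556721
Iteration 2:
  f(1.556721) = -0.000697
  f'(1.556721) = 1.642376
  x_2 = 1.556721 - (-0.000697)/1.642376 = 1.557146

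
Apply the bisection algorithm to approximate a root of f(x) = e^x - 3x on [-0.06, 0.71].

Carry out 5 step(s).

f(x) = e^x - 3x
Initial interval: [-0.06, 0.71]

Iteration 1:
  c_1 = (-0.060000 + 0.710000)/2 = 0.325000
  f(c_1) = f(0.325000) = 0.409031
  f(a) × f(c) ≥ 0, new interval: [0.325000, 0.710000]
Iteration 2:
  c_2 = (0.325000 + 0.710000)/2 = 0.517500
  f(c_2) = f(0.517500) = 0.125328
  f(a) × f(c) ≥ 0, new interval: [0.517500, 0.710000]
Iteration 3:
  c_3 = (0.517500 + 0.710000)/2 = 0.613750
  f(c_3) = f(0.613750) = 0.006096
  f(a) × f(c) ≥ 0, new interval: [0.613750, 0.710000]
Iteration 4:
  c_4 = (0.613750 + 0.710000)/2 = 0.661875
  f(c_4) = f(0.661875) = -0.047202
  f(a) × f(c) < 0, new interval: [0.613750, 0.661875]
Iteration 5:
  c_5 = (0.613750 + 0.661875)/2 = 0.637813
  f(c_5) = f(0.637813) = -0.021101
  f(a) × f(c) < 0, new interval: [0.613750, 0.637813]

After 5 iteration(s), the approximation is c_5 = 0.637813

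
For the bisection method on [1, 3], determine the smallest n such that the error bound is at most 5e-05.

We need (b-a)/2^n ≤ 5e-05
(3 - 1)/2^n ≤ 5e-05
2/2^n ≤ 5e-05
2^n ≥ 40000
n ≥ log₂(40000) = 15.29
n ≥ 16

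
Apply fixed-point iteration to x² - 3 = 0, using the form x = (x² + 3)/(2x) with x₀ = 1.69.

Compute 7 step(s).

Equation: x² - 3 = 0
Fixed-point form: x = (x² + 3)/(2x)
x₀ = 1.69

x_1 = g(1.690000) = 1.732574
x_2 = g(1.732574) = 1.732051
x_3 = g(1.732051) = 1.732051
x_4 = g(1.732051) = 1.732051
x_5 = g(1.732051) = 1.732051
x_6 = g(1.732051) = 1.732051
x_7 = g(1.732051) = 1.732051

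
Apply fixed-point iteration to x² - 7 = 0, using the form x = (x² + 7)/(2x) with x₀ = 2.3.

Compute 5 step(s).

Equation: x² - 7 = 0
Fixed-point form: x = (x² + 7)/(2x)
x₀ = 2.3

x_1 = g(2.300000) = 2.671739
x_2 = g(2.671739) = 2.645878
x_3 = g(2.645878) = 2.645751
x_4 = g(2.645751) = 2.645751
x_5 = g(2.645751) = 2.645751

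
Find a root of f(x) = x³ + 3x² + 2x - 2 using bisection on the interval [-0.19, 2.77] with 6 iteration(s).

f(x) = x³ + 3x² + 2x - 2
Initial interval: [-0.19, 2.77]

Iteration 1:
  c_1 = (-0.190000 + 2.770000)/2 = 1.290000
  f(c_1) = f(1.290000) = 7.718989
  f(a) × f(c) < 0, new interval: [-0.190000, 1.290000]
Iteration 2:
  c_2 = (-0.190000 + 1.290000)/2 = 0.550000
  f(c_2) = f(0.550000) = 0.173875
  f(a) × f(c) < 0, new interval: [-0.190000, 0.550000]
Iteration 3:
  c_3 = (-0.190000 + 0.550000)/2 = 0.180000
  f(c_3) = f(0.180000) = -1.536968
  f(a) × f(c) ≥ 0, new interval: [0.180000, 0.550000]
Iteration 4:
  c_4 = (0.180000 + 0.550000)/2 = 0.365000
  f(c_4) = f(0.365000) = -0.821698
  f(a) × f(c) ≥ 0, new interval: [0.365000, 0.550000]
Iteration 5:
  c_5 = (0.365000 + 0.550000)/2 = 0.457500
  f(c_5) = f(0.457500) = -0.361324
  f(a) × f(c) ≥ 0, new interval: [0.457500, 0.550000]
Iteration 6:
  c_6 = (0.457500 + 0.550000)/2 = 0.503750
  f(c_6) = f(0.503750) = -0.103374
  f(a) × f(c) ≥ 0, new interval: [0.503750, 0.550000]

After 6 iteration(s), the approximation is c_6 = 0.503750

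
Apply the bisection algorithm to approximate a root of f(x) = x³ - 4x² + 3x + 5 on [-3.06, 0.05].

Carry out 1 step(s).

f(x) = x³ - 4x² + 3x + 5
Initial interval: [-3.06, 0.05]

Iteration 1:
  c_1 = (-3.060000 + 0.050000)/2 = -1.505000
  f(c_1) = f(-1.505000) = -11.983963
  f(a) × f(c) ≥ 0, new interval: [-1.505000, 0.050000]

After 1 iteration(s), the approximation is c_1 = -1.505000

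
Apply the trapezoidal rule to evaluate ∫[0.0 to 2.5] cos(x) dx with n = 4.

f(x) = cos(x)
a = 0.0, b = 2.5, n = 4
h = (b - a)/n = 0.625000

Trapezoidal rule: (h/2)[f(x₀) + 2f(x₁) + 2f(x₂) + ... + f(xₙ)]

x_0 = 0.0000, f(x_0) = 1.000000, coefficient = 1
x_1 = 0.6250, f(x_1) = 0.810963, coefficient = 2
x_2 = 1.2500, f(x_2) = 0.315322, coefficient = 2
x_3 = 1.8750, f(x_3) = -0.299534, coefficient = 2
x_4 = 2.5000, f(x_4) = -0.801144, coefficient = 1

I ≈ (0.625000/2) × 1.852360 = 0.578863
Exact value: 0.598472
Error: 0.019610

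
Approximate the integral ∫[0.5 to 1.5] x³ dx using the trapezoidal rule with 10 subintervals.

f(x) = x³
a = 0.5, b = 1.5, n = 10
h = (b - a)/n = 0.100000

Trapezoidal rule: (h/2)[f(x₀) + 2f(x₁) + 2f(x₂) + ... + f(xₙ)]

x_0 = 0.5000, f(x_0) = 0.125000, coefficient = 1
x_1 = 0.6000, f(x_1) = 0.216000, coefficient = 2
x_2 = 0.7000, f(x_2) = 0.343000, coefficient = 2
x_3 = 0.8000, f(x_3) = 0.512000, coefficient = 2
x_4 = 0.9000, f(x_4) = 0.729000, coefficient = 2
x_5 = 1.0000, f(x_5) = 1.000000, coefficient = 2
x_6 = 1.1000, f(x_6) = 1.331000, coefficient = 2
x_7 = 1.2000, f(x_7) = 1.728000, coefficient = 2
x_8 = 1.3000, f(x_8) = 2.197000, coefficient = 2
x_9 = 1.4000, f(x_9) = 2.744000, coefficient = 2
x_10 = 1.5000, f(x_10) = 3.375000, coefficient = 1

I ≈ (0.100000/2) × 25.100000 = 1.255000
Exact value: 1.250000
Error: 0.005000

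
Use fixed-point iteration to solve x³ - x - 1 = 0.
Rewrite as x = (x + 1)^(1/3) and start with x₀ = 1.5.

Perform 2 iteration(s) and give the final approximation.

Equation: x³ - x - 1 = 0
Fixed-point form: x = (x + 1)^(1/3)
x₀ = 1.5

x_1 = g(1.500000) = 1.357209
x_2 = g(1.357209) = 1.330861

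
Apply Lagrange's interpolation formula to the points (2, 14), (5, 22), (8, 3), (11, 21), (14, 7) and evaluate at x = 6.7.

Lagrange interpolation formula:
P(x) = Σ yᵢ × Lᵢ(x)
where Lᵢ(x) = Π_{j≠i} (x - xⱼ)/(xᵢ - xⱼ)

L_0(6.7) = (6.7 - 5)/(2 - 5) × (6.7 - 8)/(2 - 8) × (6.7 - 11)/(2 - 11) × (6.7 - 14)/(2 - 14) = -0.035685
L_1(6.7) = (6.7 - 2)/(5 - 2) × (6.7 - 8)/(5 - 8) × (6.7 - 11)/(5 - 11) × (6.7 - 14)/(5 - 14) = 0.394636
L_2(6.7) = (6.7 - 2)/(8 - 2) × (6.7 - 5)/(8 - 5) × (6.7 - 11)/(8 - 11) × (6.7 - 14)/(8 - 14) = 0.774093
L_3(6.7) = (6.7 - 2)/(11 - 2) × (6.7 - 5)/(11 - 5) × (6.7 - 8)/(11 - 8) × (6.7 - 14)/(11 - 14) = -0.156019
L_4(6.7) = (6.7 - 2)/(14 - 2) × (6.7 - 5)/(14 - 5) × (6.7 - 8)/(14 - 8) × (6.7 - 11)/(14 - 11) = 0.022975

P(6.7) = 14×L_0(6.7) + 22×L_1(6.7) + 3×L_2(6.7) + 21×L_3(6.7) + 7×L_4(6.7)
P(6.7) = 7.389104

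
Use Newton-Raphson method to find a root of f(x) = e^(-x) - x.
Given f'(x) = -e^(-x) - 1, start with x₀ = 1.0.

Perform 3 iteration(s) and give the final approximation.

f(x) = e^(-x) - x
f'(x) = -e^(-x) - 1
x₀ = 1.0

Newton-Raphson formula: x_{n+1} = x_n - f(x_n)/f'(x_n)

Iteration 1:
  f(1.000000) = -0.632121
  f'(1.000000) = -1.367879
  x_1 = 1.000000 - (-0.632121)/(-1.367879) = 0.537883
Iteration 2:
  f(0.537883) = 0.046100
  f'(0.537883) = -1.583983
  x_2 = 0.537883 - 0.046100/(-1.583983) = 0.566987
Iteration 3:
  f(0.566987) = 0.000245
  f'(0.566987) = -1.567232
  x_3 = 0.566987 - 0.000245/(-1.567232) = 0.567143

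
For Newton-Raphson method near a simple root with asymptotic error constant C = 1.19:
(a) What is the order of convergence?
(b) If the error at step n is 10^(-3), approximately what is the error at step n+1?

(a) Newton-Raphson has quadratic (order 2) convergence near simple roots.
    This means |e_{n+1}| ≈ C|e_n|².

(b) With |e_n| = 10^(-3) and C = 1.19:
    |e_{n+1}| ≈ 1.19 × (10^(-3))² = 1.19 × 10^(-6)

(a) 2 (quadratic); (b) |e_{n+1}| ≈ 1.190e-06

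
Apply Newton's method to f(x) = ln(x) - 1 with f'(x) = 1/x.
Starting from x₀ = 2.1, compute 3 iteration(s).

f(x) = ln(x) - 1
f'(x) = 1/x
x₀ = 2.1

Newton-Raphson formula: x_{n+1} = x_n - f(x_n)/f'(x_n)

Iteration 1:
  f(2.100000) = -0.258063
  f'(2.100000) = 0.476190
  x_1 = 2.100000 - (-0.258063)/0.476190 = 2.641932
Iteration 2:
  f(2.641932) = -0.028490
  f'(2.641932) = 0.378511
  x_2 = 2.641932 - (-0.028490)/0.378511 = 2.717199
Iteration 3:
  f(2.717199) = -0.000398
  f'(2.717199) = 0.368026
  x_3 = 2.717199 - (-0.000398)/0.368026 = 2.718282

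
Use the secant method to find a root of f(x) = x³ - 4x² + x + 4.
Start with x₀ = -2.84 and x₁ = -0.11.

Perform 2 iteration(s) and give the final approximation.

f(x) = x³ - 4x² + x + 4
x₀ = -2.84, x₁ = -0.11

Secant formula: x_{n+1} = x_n - f(x_n)(x_n - x_{n-1})/(f(x_n) - f(x_{n-1}))

Iteration 1:
  f(-2.840000) = -54.008704
  f(-0.110000) = 3.840269
  x_2 = -0.110000 - 3.840269×(-0.110000 - (-2.840000))/(3.840269 - (-54.008704))
       = -0.291229
Iteration 2:
  f(-0.110000) = 3.840269
  f(-0.291229) = 3.344812
  x_3 = -0.291229 - 3.344812×(-0.291229 - (-0.110000))/(3.344812 - 3.840269)
       = -1.514702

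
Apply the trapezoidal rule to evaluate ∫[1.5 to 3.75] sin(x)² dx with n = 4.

f(x) = sin(x)²
a = 1.5, b = 3.75, n = 4
h = (b - a)/n = 0.562500

Trapezoidal rule: (h/2)[f(x₀) + 2f(x₁) + 2f(x₂) + ... + f(xₙ)]

x_0 = 1.5000, f(x_0) = 0.994996, coefficient = 1
x_1 = 2.0625, f(x_1) = 0.777095, coefficient = 2
x_2 = 2.6250, f(x_2) = 0.243957, coefficient = 2
x_3 = 3.1875, f(x_3) = 0.002106, coefficient = 2
x_4 = 3.7500, f(x_4) = 0.326682, coefficient = 1

I ≈ (0.562500/2) × 3.367995 = 0.947248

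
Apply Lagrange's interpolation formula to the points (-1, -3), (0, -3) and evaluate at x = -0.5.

Lagrange interpolation formula:
P(x) = Σ yᵢ × Lᵢ(x)
where Lᵢ(x) = Π_{j≠i} (x - xⱼ)/(xᵢ - xⱼ)

L_0(-0.5) = (-0.5 - 0)/(-1 - 0) = 0.500000
L_1(-0.5) = (-0.5 - (-1))/(0 - (-1)) = 0.500000

P(-0.5) = (-3)×L_0(-0.5) + (-3)×L_1(-0.5)
P(-0.5) = -3.000000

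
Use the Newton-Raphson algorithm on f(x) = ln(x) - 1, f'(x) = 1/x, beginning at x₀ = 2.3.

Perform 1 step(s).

f(x) = ln(x) - 1
f'(x) = 1/x
x₀ = 2.3

Newton-Raphson formula: x_{n+1} = x_n - f(x_n)/f'(x_n)

Iteration 1:
  f(2.300000) = -0.167091
  f'(2.300000) = 0.434783
  x_1 = 2.300000 - (-0.167091)/0.434783 = 2.684309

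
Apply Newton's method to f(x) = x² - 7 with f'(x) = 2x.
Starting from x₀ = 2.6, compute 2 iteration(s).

f(x) = x² - 7
f'(x) = 2x
x₀ = 2.6

Newton-Raphson formula: x_{n+1} = x_n - f(x_n)/f'(x_n)

Iteration 1:
  f(2.600000) = -0.240000
  f'(2.600000) = 5.200000
  x_1 = 2.600000 - (-0.240000)/5.200000 = 2.646154
Iteration 2:
  f(2.646154) = 0.002130
  f'(2.646154) = 5.292308
  x_2 = 2.646154 - 0.002130/5.292308 = 2.645751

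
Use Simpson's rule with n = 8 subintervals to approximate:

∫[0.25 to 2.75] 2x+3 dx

f(x) = 2x+3
a = 0.25, b = 2.75, n = 8
h = (b - a)/n = 0.312500

Simpson's rule: (h/3)[f(x₀) + 4f(x₁) + 2f(x₂) + ... + f(xₙ)]

x_0 = 0.2500, f(x_0) = 3.500000, coefficient = 1
x_1 = 0.5625, f(x_1) = 4.125000, coefficient = 4
x_2 = 0.8750, f(x_2) = 4.750000, coefficient = 2
x_3 = 1.1875, f(x_3) = 5.375000, coefficient = 4
x_4 = 1.5000, f(x_4) = 6.000000, coefficient = 2
x_5 = 1.8125, f(x_5) = 6.625000, coefficient = 4
x_6 = 2.1250, f(x_6) = 7.250000, coefficient = 2
x_7 = 2.4375, f(x_7) = 7.875000, coefficient = 4
x_8 = 2.7500, f(x_8) = 8.500000, coefficient = 1

I ≈ (0.312500/3) × 144.000000 = 15.000000
Exact value: 15.000000
Error: 0.000000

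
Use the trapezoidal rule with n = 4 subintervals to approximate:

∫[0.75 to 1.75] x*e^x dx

f(x) = x*e^x
a = 0.75, b = 1.75, n = 4
h = (b - a)/n = 0.250000

Trapezoidal rule: (h/2)[f(x₀) + 2f(x₁) + 2f(x₂) + ... + f(xₙ)]

x_0 = 0.7500, f(x_0) = 1.587750, coefficient = 1
x_1 = 1.0000, f(x_1) = 2.718282, coefficient = 2
x_2 = 1.2500, f(x_2) = 4.362929, coefficient = 2
x_3 = 1.5000, f(x_3) = 6.722534, coefficient = 2
x_4 = 1.7500, f(x_4) = 10.070555, coefficient = 1

I ≈ (0.250000/2) × 39.265793 = 4.908224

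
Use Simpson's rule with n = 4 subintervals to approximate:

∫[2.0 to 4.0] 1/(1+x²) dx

f(x) = 1/(1+x²)
a = 2.0, b = 4.0, n = 4
h = (b - a)/n = 0.500000

Simpson's rule: (h/3)[f(x₀) + 4f(x₁) + 2f(x₂) + ... + f(xₙ)]

x_0 = 2.0000, f(x_0) = 0.200000, coefficient = 1
x_1 = 2.5000, f(x_1) = 0.137931, coefficient = 4
x_2 = 3.0000, f(x_2) = 0.100000, coefficient = 2
x_3 = 3.5000, f(x_3) = 0.075472, coefficient = 4
x_4 = 4.0000, f(x_4) = 0.058824, coefficient = 1

I ≈ (0.500000/3) × 1.312434 = 0.218739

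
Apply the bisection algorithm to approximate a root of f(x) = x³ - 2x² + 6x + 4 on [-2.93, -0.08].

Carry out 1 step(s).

f(x) = x³ - 2x² + 6x + 4
Initial interval: [-2.93, -0.08]

Iteration 1:
  c_1 = (-2.930000 + (-0.080000))/2 = -1.505000
  f(c_1) = f(-1.505000) = -12.968913
  f(a) × f(c) ≥ 0, new interval: [-1.505000, -0.080000]

After 1 iteration(s), the approximation is c_1 = -1.505000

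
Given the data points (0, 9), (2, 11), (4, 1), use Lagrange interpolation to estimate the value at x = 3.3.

Lagrange interpolation formula:
P(x) = Σ yᵢ × Lᵢ(x)
where Lᵢ(x) = Π_{j≠i} (x - xⱼ)/(xᵢ - xⱼ)

L_0(3.3) = (3.3 - 2)/(0 - 2) × (3.3 - 4)/(0 - 4) = -0.113750
L_1(3.3) = (3.3 - 0)/(2 - 0) × (3.3 - 4)/(2 - 4) = 0.577500
L_2(3.3) = (3.3 - 0)/(4 - 0) × (3.3 - 2)/(4 - 2) = 0.536250

P(3.3) = 9×L_0(3.3) + 11×L_1(3.3) + 1×L_2(3.3)
P(3.3) = 5.865000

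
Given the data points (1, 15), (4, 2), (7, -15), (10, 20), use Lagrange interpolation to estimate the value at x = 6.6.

Lagrange interpolation formula:
P(x) = Σ yᵢ × Lᵢ(x)
where Lᵢ(x) = Π_{j≠i} (x - xⱼ)/(xᵢ - xⱼ)

L_0(6.6) = (6.6 - 4)/(1 - 4) × (6.6 - 7)/(1 - 7) × (6.6 - 10)/(1 - 10) = -0.021827
L_1(6.6) = (6.6 - 1)/(4 - 1) × (6.6 - 7)/(4 - 7) × (6.6 - 10)/(4 - 10) = 0.141037
L_2(6.6) = (6.6 - 1)/(7 - 1) × (6.6 - 4)/(7 - 4) × (6.6 - 10)/(7 - 10) = 0.916741
L_3(6.6) = (6.6 - 1)/(10 - 1) × (6.6 - 4)/(10 - 4) × (6.6 - 7)/(10 - 7) = -0.035951

P(6.6) = 15×L_0(6.6) + 2×L_1(6.6) + (-15)×L_2(6.6) + 20×L_3(6.6)
P(6.6) = -14.515457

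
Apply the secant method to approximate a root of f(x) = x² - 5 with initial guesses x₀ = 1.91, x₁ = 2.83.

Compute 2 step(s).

f(x) = x² - 5
x₀ = 1.91, x₁ = 2.83

Secant formula: x_{n+1} = x_n - f(x_n)(x_n - x_{n-1})/(f(x_n) - f(x_{n-1}))

Iteration 1:
  f(1.910000) = -1.351900
  f(2.830000) = 3.008900
  x_2 = 2.830000 - 3.008900×(2.830000 - 1.910000)/(3.008900 - (-1.351900))
       = 2.195211
Iteration 2:
  f(2.830000) = 3.008900
  f(2.195211) = -0.181049
  x_3 = 2.195211 - (-0.181049)×(2.195211 - 2.830000)/(-0.181049 - 3.008900)
       = 2.231239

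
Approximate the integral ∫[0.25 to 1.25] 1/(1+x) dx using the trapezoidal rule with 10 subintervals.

f(x) = 1/(1+x)
a = 0.25, b = 1.25, n = 10
h = (b - a)/n = 0.100000

Trapezoidal rule: (h/2)[f(x₀) + 2f(x₁) + 2f(x₂) + ... + f(xₙ)]

x_0 = 0.2500, f(x_0) = 0.800000, coefficient = 1
x_1 = 0.3500, f(x_1) = 0.740741, coefficient = 2
x_2 = 0.4500, f(x_2) = 0.689655, coefficient = 2
x_3 = 0.5500, f(x_3) = 0.645161, coefficient = 2
x_4 = 0.6500, f(x_4) = 0.606061, coefficient = 2
x_5 = 0.7500, f(x_5) = 0.571429, coefficient = 2
x_6 = 0.8500, f(x_6) = 0.540541, coefficient = 2
x_7 = 0.9500, f(x_7) = 0.512821, coefficient = 2
x_8 = 1.0500, f(x_8) = 0.487805, coefficient = 2
x_9 = 1.1500, f(x_9) = 0.465116, coefficient = 2
x_10 = 1.2500, f(x_10) = 0.444444, coefficient = 1

I ≈ (0.100000/2) × 11.763102 = 0.588155
Exact value: 0.587787
Error: 0.000368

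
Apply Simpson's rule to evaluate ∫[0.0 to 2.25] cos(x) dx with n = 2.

f(x) = cos(x)
a = 0.0, b = 2.25, n = 2
h = (b - a)/n = 1.125000

Simpson's rule: (h/3)[f(x₀) + 4f(x₁) + 2f(x₂) + ... + f(xₙ)]

x_0 = 0.0000, f(x_0) = 1.000000, coefficient = 1
x_1 = 1.1250, f(x_1) = 0.431177, coefficient = 4
x_2 = 2.2500, f(x_2) = -0.628174, coefficient = 1

I ≈ (1.125000/3) × 2.096532 = 0.786200
Exact value: 0.778073
Error: 0.008126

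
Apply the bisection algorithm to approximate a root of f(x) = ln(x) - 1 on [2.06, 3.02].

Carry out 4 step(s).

f(x) = ln(x) - 1
Initial interval: [2.06, 3.02]

Iteration 1:
  c_1 = (2.060000 + 3.020000)/2 = 2.540000
  f(c_1) = f(2.540000) = -0.067836
  f(a) × f(c) ≥ 0, new interval: [2.540000, 3.020000]
Iteration 2:
  c_2 = (2.540000 + 3.020000)/2 = 2.780000
  f(c_2) = f(2.780000) = 0.022451
  f(a) × f(c) < 0, new interval: [2.540000, 2.780000]
Iteration 3:
  c_3 = (2.540000 + 2.780000)/2 = 2.660000
  f(c_3) = f(2.660000) = -0.021674
  f(a) × f(c) ≥ 0, new interval: [2.660000, 2.780000]
Iteration 4:
  c_4 = (2.660000 + 2.780000)/2 = 2.720000
  f(c_4) = f(2.720000) = 0.000632
  f(a) × f(c) < 0, new interval: [2.660000, 2.720000]

After 4 iteration(s), the approximation is c_4 = 2.720000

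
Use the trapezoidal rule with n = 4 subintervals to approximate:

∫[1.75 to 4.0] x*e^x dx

f(x) = x*e^x
a = 1.75, b = 4.0, n = 4
h = (b - a)/n = 0.562500

Trapezoidal rule: (h/2)[f(x₀) + 2f(x₁) + 2f(x₂) + ... + f(xₙ)]

x_0 = 1.7500, f(x_0) = 10.070555, coefficient = 1
x_1 = 2.3125, f(x_1) = 23.355423, coefficient = 2
x_2 = 2.8750, f(x_2) = 50.960594, coefficient = 2
x_3 = 3.4375, f(x_3) = 106.937491, coefficient = 2
x_4 = 4.0000, f(x_4) = 218.392600, coefficient = 1

I ≈ (0.562500/2) × 590.970170 = 166.210360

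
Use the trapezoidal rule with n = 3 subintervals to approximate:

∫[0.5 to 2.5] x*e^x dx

f(x) = x*e^x
a = 0.5, b = 2.5, n = 3
h = (b - a)/n = 0.666667

Trapezoidal rule: (h/2)[f(x₀) + 2f(x₁) + 2f(x₂) + ... + f(xₙ)]

x_0 = 0.5000, f(x_0) = 0.824361, coefficient = 1
x_1 = 1.1667, f(x_1) = 3.746482, coefficient = 2
x_2 = 1.8333, f(x_2) = 11.466952, coefficient = 2
x_3 = 2.5000, f(x_3) = 30.456235, coefficient = 1

I ≈ (0.666667/2) × 61.707464 = 20.569155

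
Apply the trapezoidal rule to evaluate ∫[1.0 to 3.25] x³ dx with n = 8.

f(x) = x³
a = 1.0, b = 3.25, n = 8
h = (b - a)/n = 0.281250

Trapezoidal rule: (h/2)[f(x₀) + 2f(x₁) + 2f(x₂) + ... + f(xₙ)]

x_0 = 1.0000, f(x_0) = 1.000000, coefficient = 1
x_1 = 1.2812, f(x_1) = 2.103302, coefficient = 2
x_2 = 1.5625, f(x_2) = 3.814697, coefficient = 2
x_3 = 1.8438, f(x_3) = 6.267670, coefficient = 2
x_4 = 2.1250, f(x_4) = 9.595703, coefficient = 2
x_5 = 2.4062, f(x_5) = 13.932281, coefficient = 2
x_6 = 2.6875, f(x_6) = 19.410889, coefficient = 2
x_7 = 2.9688, f(x_7) = 26.165009, coefficient = 2
x_8 = 3.2500, f(x_8) = 34.328125, coefficient = 1

I ≈ (0.281250/2) × 197.907227 = 27.830704
Exact value: 27.641602
Error: 0.189102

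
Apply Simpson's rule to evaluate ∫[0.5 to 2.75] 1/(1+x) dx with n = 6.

f(x) = 1/(1+x)
a = 0.5, b = 2.75, n = 6
h = (b - a)/n = 0.375000

Simpson's rule: (h/3)[f(x₀) + 4f(x₁) + 2f(x₂) + ... + f(xₙ)]

x_0 = 0.5000, f(x_0) = 0.666667, coefficient = 1
x_1 = 0.8750, f(x_1) = 0.533333, coefficient = 4
x_2 = 1.2500, f(x_2) = 0.444444, coefficient = 2
x_3 = 1.6250, f(x_3) = 0.380952, coefficient = 4
x_4 = 2.0000, f(x_4) = 0.333333, coefficient = 2
x_5 = 2.3750, f(x_5) = 0.296296, coefficient = 4
x_6 = 2.7500, f(x_6) = 0.266667, coefficient = 1

I ≈ (0.375000/3) × 7.331217 = 0.916402
Exact value: 0.916291
Error: 0.000111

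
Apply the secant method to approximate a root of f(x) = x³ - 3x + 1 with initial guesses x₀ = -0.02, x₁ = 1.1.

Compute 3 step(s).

f(x) = x³ - 3x + 1
x₀ = -0.02, x₁ = 1.1

Secant formula: x_{n+1} = x_n - f(x_n)(x_n - x_{n-1})/(f(x_n) - f(x_{n-1}))

Iteration 1:
  f(-0.020000) = 1.059992
  f(1.100000) = -0.969000
  x_2 = 1.100000 - (-0.969000)×(1.100000 - (-0.020000))/(-0.969000 - 1.059992)
       = 0.565114
Iteration 2:
  f(1.100000) = -0.969000
  f(0.565114) = -0.514870
  x_3 = 0.565114 - (-0.514870)×(0.565114 - 1.100000)/(-0.514870 - (-0.969000))
       = -0.041314
Iteration 3:
  f(0.565114) = -0.514870
  f(-0.041314) = 1.123871
  x_4 = -0.041314 - 1.123871×(-0.041314 - 0.565114)/(1.123871 - (-0.514870))
       = 0.374582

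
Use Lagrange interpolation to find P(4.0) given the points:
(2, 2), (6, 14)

Lagrange interpolation formula:
P(x) = Σ yᵢ × Lᵢ(x)
where Lᵢ(x) = Π_{j≠i} (x - xⱼ)/(xᵢ - xⱼ)

L_0(4.0) = (4.0 - 6)/(2 - 6) = 0.500000
L_1(4.0) = (4.0 - 2)/(6 - 2) = 0.500000

P(4.0) = 2×L_0(4.0) + 14×L_1(4.0)
P(4.0) = 8.000000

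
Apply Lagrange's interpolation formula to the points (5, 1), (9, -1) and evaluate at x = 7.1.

Lagrange interpolation formula:
P(x) = Σ yᵢ × Lᵢ(x)
where Lᵢ(x) = Π_{j≠i} (x - xⱼ)/(xᵢ - xⱼ)

L_0(7.1) = (7.1 - 9)/(5 - 9) = 0.475000
L_1(7.1) = (7.1 - 5)/(9 - 5) = 0.525000

P(7.1) = 1×L_0(7.1) + (-1)×L_1(7.1)
P(7.1) = -0.050000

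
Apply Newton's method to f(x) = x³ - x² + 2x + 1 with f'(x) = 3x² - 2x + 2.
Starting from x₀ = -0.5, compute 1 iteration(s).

f(x) = x³ - x² + 2x + 1
f'(x) = 3x² - 2x + 2
x₀ = -0.5

Newton-Raphson formula: x_{n+1} = x_n - f(x_n)/f'(x_n)

Iteration 1:
  f(-0.500000) = -0.375000
  f'(-0.500000) = 3.750000
  x_1 = -0.500000 - (-0.375000)/3.750000 = -0.400000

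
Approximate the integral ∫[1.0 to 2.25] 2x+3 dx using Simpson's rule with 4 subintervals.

f(x) = 2x+3
a = 1.0, b = 2.25, n = 4
h = (b - a)/n = 0.312500

Simpson's rule: (h/3)[f(x₀) + 4f(x₁) + 2f(x₂) + ... + f(xₙ)]

x_0 = 1.0000, f(x_0) = 5.000000, coefficient = 1
x_1 = 1.3125, f(x_1) = 5.625000, coefficient = 4
x_2 = 1.6250, f(x_2) = 6.250000, coefficient = 2
x_3 = 1.9375, f(x_3) = 6.875000, coefficient = 4
x_4 = 2.2500, f(x_4) = 7.500000, coefficient = 1

I ≈ (0.312500/3) × 75.000000 = 7.812500
Exact value: 7.812500
Error: 0.000000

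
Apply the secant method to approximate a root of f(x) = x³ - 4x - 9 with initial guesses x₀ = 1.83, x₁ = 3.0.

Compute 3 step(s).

f(x) = x³ - 4x - 9
x₀ = 1.83, x₁ = 3.0

Secant formula: x_{n+1} = x_n - f(x_n)(x_n - x_{n-1})/(f(x_n) - f(x_{n-1}))

Iteration 1:
  f(1.830000) = -10.191513
  f(3.000000) = 6.000000
  x_2 = 3.000000 - 6.000000×(3.000000 - 1.830000)/(6.000000 - (-10.191513))
       = 2.566440
Iteration 2:
  f(3.000000) = 6.000000
  f(2.566440) = -2.361617
  x_3 = 2.566440 - (-2.361617)×(2.566440 - 3.000000)/(-2.361617 - 6.000000)
       = 2.688892
Iteration 3:
  f(2.566440) = -2.361617
  f(2.688892) = -0.314495
  x_4 = 2.688892 - (-0.314495)×(2.688892 - 2.566440)/(-0.314495 - (-2.361617))
       = 2.707705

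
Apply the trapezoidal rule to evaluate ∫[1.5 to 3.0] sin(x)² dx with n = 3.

f(x) = sin(x)²
a = 1.5, b = 3.0, n = 3
h = (b - a)/n = 0.500000

Trapezoidal rule: (h/2)[f(x₀) + 2f(x₁) + 2f(x₂) + ... + f(xₙ)]

x_0 = 1.5000, f(x_0) = 0.994996, coefficient = 1
x_1 = 2.0000, f(x_1) = 0.826822, coefficient = 2
x_2 = 2.5000, f(x_2) = 0.358169, coefficient = 2
x_3 = 3.0000, f(x_3) = 0.019915, coefficient = 1

I ≈ (0.500000/2) × 3.384893 = 0.846223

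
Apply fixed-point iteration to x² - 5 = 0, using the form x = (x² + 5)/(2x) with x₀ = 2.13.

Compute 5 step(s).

Equation: x² - 5 = 0
Fixed-point form: x = (x² + 5)/(2x)
x₀ = 2.13

x_1 = g(2.130000) = 2.238709
x_2 = g(2.238709) = 2.236070
x_3 = g(2.236070) = 2.236068
x_4 = g(2.236068) = 2.236068
x_5 = g(2.236068) = 2.236068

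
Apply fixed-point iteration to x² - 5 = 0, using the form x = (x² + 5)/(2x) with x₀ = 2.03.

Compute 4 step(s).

Equation: x² - 5 = 0
Fixed-point form: x = (x² + 5)/(2x)
x₀ = 2.03

x_1 = g(2.030000) = 2.246527
x_2 = g(2.246527) = 2.236092
x_3 = g(2.236092) = 2.236068
x_4 = g(2.236068) = 2.236068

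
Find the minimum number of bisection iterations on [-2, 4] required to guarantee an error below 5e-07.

We need (b-a)/2^n ≤ 5e-07
(4 - (-2))/2^n ≤ 5e-07
6/2^n ≤ 5e-07
2^n ≥ 12000000
n ≥ log₂(12000000) = 23.52
n ≥ 24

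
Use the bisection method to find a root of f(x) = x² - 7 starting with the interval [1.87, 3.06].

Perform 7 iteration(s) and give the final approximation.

f(x) = x² - 7
Initial interval: [1.87, 3.06]

Iteration 1:
  c_1 = (1.870000 + 3.060000)/2 = 2.465000
  f(c_1) = f(2.465000) = -0.923775
  f(a) × f(c) ≥ 0, new interval: [2.465000, 3.060000]
Iteration 2:
  c_2 = (2.465000 + 3.060000)/2 = 2.762500
  f(c_2) = f(2.762500) = 0.631406
  f(a) × f(c) < 0, new interval: [2.465000, 2.762500]
Iteration 3:
  c_3 = (2.465000 + 2.762500)/2 = 2.613750
  f(c_3) = f(2.613750) = -0.168311
  f(a) × f(c) ≥ 0, new interval: [2.613750, 2.762500]
Iteration 4:
  c_4 = (2.613750 + 2.762500)/2 = 2.688125
  f(c_4) = f(2.688125) = 0.226016
  f(a) × f(c) < 0, new interval: [2.613750, 2.688125]
Iteration 5:
  c_5 = (2.613750 + 2.688125)/2 = 2.650938
  f(c_5) = f(2.650938) = 0.027470
  f(a) × f(c) < 0, new interval: [2.613750, 2.650938]
Iteration 6:
  c_6 = (2.613750 + 2.650938)/2 = 2.632344
  f(c_6) = f(2.632344) = -0.070766
  f(a) × f(c) ≥ 0, new interval: [2.632344, 2.650938]
Iteration 7:
  c_7 = (2.632344 + 2.650938)/2 = 2.641641
  f(c_7) = f(2.641641) = -0.021735
  f(a) × f(c) ≥ 0, new interval: [2.641641, 2.650938]

After 7 iteration(s), the approximation is c_7 = 2.641641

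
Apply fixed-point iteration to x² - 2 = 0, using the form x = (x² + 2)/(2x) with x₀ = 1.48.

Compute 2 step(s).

Equation: x² - 2 = 0
Fixed-point form: x = (x² + 2)/(2x)
x₀ = 1.48

x_1 = g(1.480000) = 1.415676
x_2 = g(1.415676) = 1.414214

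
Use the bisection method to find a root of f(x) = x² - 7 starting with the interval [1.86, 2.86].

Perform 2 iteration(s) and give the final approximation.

f(x) = x² - 7
Initial interval: [1.86, 2.86]

Iteration 1:
  c_1 = (1.860000 + 2.860000)/2 = 2.360000
  f(c_1) = f(2.360000) = -1.430400
  f(a) × f(c) ≥ 0, new interval: [2.360000, 2.860000]
Iteration 2:
  c_2 = (2.360000 + 2.860000)/2 = 2.610000
  f(c_2) = f(2.610000) = -0.187900
  f(a) × f(c) ≥ 0, new interval: [2.610000, 2.860000]

After 2 iteration(s), the approximation is c_2 = 2.610000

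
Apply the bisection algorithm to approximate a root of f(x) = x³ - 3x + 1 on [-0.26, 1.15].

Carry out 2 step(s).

f(x) = x³ - 3x + 1
Initial interval: [-0.26, 1.15]

Iteration 1:
  c_1 = (-0.260000 + 1.150000)/2 = 0.445000
  f(c_1) = f(0.445000) = -0.246879
  f(a) × f(c) < 0, new interval: [-0.260000, 0.445000]
Iteration 2:
  c_2 = (-0.260000 + 0.445000)/2 = 0.092500
  f(c_2) = f(0.092500) = 0.723291
  f(a) × f(c) ≥ 0, new interval: [0.092500, 0.445000]

After 2 iteration(s), the approximation is c_2 = 0.092500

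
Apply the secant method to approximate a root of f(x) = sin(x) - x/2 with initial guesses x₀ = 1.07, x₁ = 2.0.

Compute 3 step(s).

f(x) = sin(x) - x/2
x₀ = 1.07, x₁ = 2.0

Secant formula: x_{n+1} = x_n - f(x_n)(x_n - x_{n-1})/(f(x_n) - f(x_{n-1}))

Iteration 1:
  f(1.070000) = 0.342201
  f(2.000000) = -0.090703
  x_2 = 2.000000 - (-0.090703)×(2.000000 - 1.070000)/(-0.090703 - 0.342201)
       = 1.805145
Iteration 2:
  f(2.000000) = -0.090703
  f(1.805145) = 0.070093
  x_3 = 1.805145 - 0.070093×(1.805145 - 2.000000)/(0.070093 - (-0.090703))
       = 1.890085
Iteration 3:
  f(1.805145) = 0.070093
  f(1.890085) = 0.004416
  x_4 = 1.890085 - 0.004416×(1.890085 - 1.805145)/(0.004416 - 0.070093)
       = 1.895797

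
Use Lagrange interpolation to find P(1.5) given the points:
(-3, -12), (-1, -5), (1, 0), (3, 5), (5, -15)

Lagrange interpolation formula:
P(x) = Σ yᵢ × Lᵢ(x)
where Lᵢ(x) = Π_{j≠i} (x - xⱼ)/(xᵢ - xⱼ)

L_0(1.5) = (1.5 - (-1))/(-3 - (-1)) × (1.5 - 1)/(-3 - 1) × (1.5 - 3)/(-3 - 3) × (1.5 - 5)/(-3 - 5) = 0.017090
L_1(1.5) = (1.5 - (-3))/(-1 - (-3)) × (1.5 - 1)/(-1 - 1) × (1.5 - 3)/(-1 - 3) × (1.5 - 5)/(-1 - 5) = -0.123047
L_2(1.5) = (1.5 - (-3))/(1 - (-3)) × (1.5 - (-1))/(1 - (-1)) × (1.5 - 3)/(1 - 3) × (1.5 - 5)/(1 - 5) = 0.922852
L_3(1.5) = (1.5 - (-3))/(3 - (-3)) × (1.5 - (-1))/(3 - (-1)) × (1.5 - 1)/(3 - 1) × (1.5 - 5)/(3 - 5) = 0.205078
L_4(1.5) = (1.5 - (-3))/(5 - (-3)) × (1.5 - (-1))/(5 - (-1)) × (1.5 - 1)/(5 - 1) × (1.5 - 3)/(5 - 3) = -0.021973

P(1.5) = (-12)×L_0(1.5) + (-5)×L_1(1.5) + 0×L_2(1.5) + 5×L_3(1.5) + (-15)×L_4(1.5)
P(1.5) = 1.765137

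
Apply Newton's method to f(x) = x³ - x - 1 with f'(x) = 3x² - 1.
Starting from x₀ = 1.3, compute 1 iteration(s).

f(x) = x³ - x - 1
f'(x) = 3x² - 1
x₀ = 1.3

Newton-Raphson formula: x_{n+1} = x_n - f(x_n)/f'(x_n)

Iteration 1:
  f(1.300000) = -0.103000
  f'(1.300000) = 4.070000
  x_1 = 1.300000 - (-0.103000)/4.070000 = 1.325307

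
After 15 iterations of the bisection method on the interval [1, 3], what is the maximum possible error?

Bisection error bound: |error| ≤ (b-a)/2^n
|error| ≤ (3 - 1)/2^15 = 2/2^15
|error| ≤ 0.0000610352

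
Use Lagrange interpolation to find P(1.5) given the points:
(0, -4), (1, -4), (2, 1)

Lagrange interpolation formula:
P(x) = Σ yᵢ × Lᵢ(x)
where Lᵢ(x) = Π_{j≠i} (x - xⱼ)/(xᵢ - xⱼ)

L_0(1.5) = (1.5 - 1)/(0 - 1) × (1.5 - 2)/(0 - 2) = -0.125000
L_1(1.5) = (1.5 - 0)/(1 - 0) × (1.5 - 2)/(1 - 2) = 0.750000
L_2(1.5) = (1.5 - 0)/(2 - 0) × (1.5 - 1)/(2 - 1) = 0.375000

P(1.5) = (-4)×L_0(1.5) + (-4)×L_1(1.5) + 1×L_2(1.5)
P(1.5) = -2.125000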